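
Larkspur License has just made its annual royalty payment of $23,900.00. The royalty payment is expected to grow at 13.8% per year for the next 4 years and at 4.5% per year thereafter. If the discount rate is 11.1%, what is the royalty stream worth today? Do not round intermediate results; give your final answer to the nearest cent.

D_1 = 27198.20000
D_2 = 30951.55160
D_3 = 35222.86572
D_4 = 40083.62119
Terminal value at year 4: TV = D_4×(1+g_2)/(r−g_2) = 41887.38414/0.066 = 634657.33551
P_0 = D_1/(1+r)^1 + D_2/(1+r)^2 + D_3/(1+r)^3 + D_4/(1+r)^4 + TV/(1+r)^4
    = 24480.82808 + 25075.77170 + 25685.17389 + 26309.38604 + 416565.27895 = 518116.43866

$518116.44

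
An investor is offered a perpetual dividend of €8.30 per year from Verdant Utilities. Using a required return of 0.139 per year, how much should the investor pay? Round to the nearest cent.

€59.71

Level perpetuity: PV = C / r = €8.30 / 0.139 = €59.71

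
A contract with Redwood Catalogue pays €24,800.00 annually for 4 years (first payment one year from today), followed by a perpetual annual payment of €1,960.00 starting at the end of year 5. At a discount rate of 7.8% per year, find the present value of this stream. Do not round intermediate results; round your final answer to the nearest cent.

PV of 4-year annuity: €24,800.00 × [1 − (1+0.078)^−4] / 0.078 = 82507.74991
Perpetuity value at year 4: €1,960.00 / 0.078 = 25128.20513
PV of perpetuity: 25128.20513 / (1+0.078)^4 = 18607.43134
Total PV = 82507.74991 + 18607.43134 = 101115.18126

€101115.18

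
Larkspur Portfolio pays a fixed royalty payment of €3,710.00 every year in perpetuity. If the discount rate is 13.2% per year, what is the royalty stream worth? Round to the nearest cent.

€28106.06

Level perpetuity: PV = C / r = €3,710.00 / 0.132 = €28,106.06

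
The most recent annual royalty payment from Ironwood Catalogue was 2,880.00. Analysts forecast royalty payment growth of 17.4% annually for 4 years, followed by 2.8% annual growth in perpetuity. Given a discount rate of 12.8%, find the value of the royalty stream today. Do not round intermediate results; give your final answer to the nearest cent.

47482.69

D_1 = 3381.12000
D_2 = 3969.43488
D_3 = 4660.11655
D_4 = 5470.97683
Terminal value at year 4: TV = D_4×(1+g_2)/(r−g_2) = 5624.16418/0.1 = 56241.64180
P_0 = D_1/(1+r)^1 + D_2/(1+r)^2 + D_3/(1+r)^3 + D_4/(1+r)^4 + TV/(1+r)^4
    = 2997.44681 + 3119.68311 + 3246.90423 + 3379.31345 + 34739.34226 = 47482.68987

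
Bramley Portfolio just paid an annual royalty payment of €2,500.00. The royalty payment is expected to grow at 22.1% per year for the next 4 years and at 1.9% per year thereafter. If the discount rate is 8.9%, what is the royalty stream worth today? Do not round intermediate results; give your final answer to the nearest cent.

D_1 = 3052.50000
D_2 = 3727.10250
D_3 = 4550.79215
D_4 = 5556.51722
Terminal value at year 4: TV = D_4×(1+g_2)/(r−g_2) = 5662.09105/0.07 = 80887.01493
P_0 = D_1/(1+r)^1 + D_2/(1+r)^2 + D_3/(1+r)^3 + D_4/(1+r)^4 + TV/(1+r)^4
    = 2803.03030 + 3142.79155 + 3523.73598 + 3950.85550 + 57513.16785 = 70933.58119

€70933.58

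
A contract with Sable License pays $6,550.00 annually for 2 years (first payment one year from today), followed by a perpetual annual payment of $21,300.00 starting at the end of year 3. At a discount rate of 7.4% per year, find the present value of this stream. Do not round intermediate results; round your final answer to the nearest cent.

PV of 2-year annuity: $6,550.00 × [1 − (1+0.074)^−2] / 0.074 = 11777.18479
Perpetuity value at year 2: $21,300.00 / 0.074 = 287837.83784
PV of perpetuity: 287837.83784 / (1+0.074)^2 = 249539.51173
Total PV = 11777.18479 + 249539.51173 = 261316.69652

$261316.70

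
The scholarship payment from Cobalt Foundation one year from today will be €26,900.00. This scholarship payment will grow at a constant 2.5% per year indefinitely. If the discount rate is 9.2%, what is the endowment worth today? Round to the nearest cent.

€401492.54

Growing perpetuity: P = D₁ / (r − g) = €26,900.0000 / (0.092 − 0.025) = €401,492.54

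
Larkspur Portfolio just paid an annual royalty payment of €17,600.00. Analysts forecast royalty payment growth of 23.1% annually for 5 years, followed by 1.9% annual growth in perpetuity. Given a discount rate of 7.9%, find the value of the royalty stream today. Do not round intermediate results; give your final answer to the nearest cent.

D_1 = 21665.60000
D_2 = 26670.35360
D_3 = 32831.20528
D_4 = 40415.21370
D_5 = 49751.12807
Terminal value at year 5: TV = D_5×(1+g_2)/(r−g_2) = 50696.39950/0.06 = 844939.99167
P_0 = D_1/(1+r)^1 + D_2/(1+r)^2 + D_3/(1+r)^3 + D_4/(1+r)^4 + D_5/(1+r)^5 + TV/(1+r)^5
    = 20079.33272 + 22907.93195 + 26134.99929 + 29816.66740 + 34016.97643 + 577721.64965 = 710677.55742

€710677.56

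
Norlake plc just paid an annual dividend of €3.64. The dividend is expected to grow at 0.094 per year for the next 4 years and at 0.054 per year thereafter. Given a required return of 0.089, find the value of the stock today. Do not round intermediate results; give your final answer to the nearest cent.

D_1 = 3.98216
D_2 = 4.35648
D_3 = 4.76599
D_4 = 5.21400
Terminal value at year 4: TV = D_4×(1+g_2)/(r−g_2) = 5.49555/0.035 = 157.01576
P_0 = D_1/(1+r)^1 + D_2/(1+r)^2 + D_3/(1+r)^3 + D_4/(1+r)^4 + TV/(1+r)^4
    = 3.65671 + 3.67350 + 3.69037 + 3.70731 + 111.64306 = 126.37095

€126.37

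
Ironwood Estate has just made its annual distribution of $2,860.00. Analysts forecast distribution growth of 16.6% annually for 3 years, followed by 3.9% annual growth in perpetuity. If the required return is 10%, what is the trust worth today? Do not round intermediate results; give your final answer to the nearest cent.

D_1 = 3334.76000
D_2 = 3888.33016
D_3 = 4533.79297
Terminal value at year 3: TV = D_3×(1+g_2)/(r−g_2) = 4710.61089/0.061 = 77223.12938
P_0 = D_1/(1+r)^1 + D_2/(1+r)^2 + D_3/(1+r)^3 + TV/(1+r)^3
    = 3031.60000 + 3213.49600 + 3406.30576 + 58018.88008 = 67670.28184

$67670.28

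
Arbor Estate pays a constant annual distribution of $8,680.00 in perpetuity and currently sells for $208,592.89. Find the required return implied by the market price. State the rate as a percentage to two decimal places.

4.16%

P = C/r ⇒ r = C/P = $8,680.00/$208,592.89 = 0.041612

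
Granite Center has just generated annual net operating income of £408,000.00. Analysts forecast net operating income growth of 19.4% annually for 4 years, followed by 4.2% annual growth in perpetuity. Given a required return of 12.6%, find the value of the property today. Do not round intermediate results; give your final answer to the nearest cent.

D_1 = 487152.00000
D_2 = 581659.48800
D_3 = 694501.42867
D_4 = 829234.70583
Terminal value at year 4: TV = D_4×(1+g_2)/(r−g_2) = 864062.56348/0.084 = 10286459.08904
P_0 = D_1/(1+r)^1 + D_2/(1+r)^2 + D_3/(1+r)^3 + D_4/(1+r)^4 + TV/(1+r)^4
    = 432639.43162 + 458766.85733 + 486472.13823 + 515850.56221 + 6399003.40265 = 8292732.39203

£8292732.39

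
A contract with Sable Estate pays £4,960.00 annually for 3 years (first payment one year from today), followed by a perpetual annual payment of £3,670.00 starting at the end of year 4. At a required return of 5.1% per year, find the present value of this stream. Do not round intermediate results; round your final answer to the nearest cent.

£75467.20

PV of 3-year annuity: £4,960.00 × [1 − (1+0.051)^−3] / 0.051 = 13482.04007
Perpetuity value at year 3: £3,670.00 / 0.051 = 71960.78431
PV of perpetuity: 71960.78431 / (1+0.051)^3 = 61985.16193
Total PV = 13482.04007 + 61985.16193 = 75467.20199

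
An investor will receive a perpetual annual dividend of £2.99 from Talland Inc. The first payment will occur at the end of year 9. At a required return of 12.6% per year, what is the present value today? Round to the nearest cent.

Value at end of year 8: C / r = £2.99 / 0.126 = £23.7302
Discount to today: PV = £23.7302 / (1 + 0.126)^8 = £23.7302 / 2.584087 = £9.18

£9.18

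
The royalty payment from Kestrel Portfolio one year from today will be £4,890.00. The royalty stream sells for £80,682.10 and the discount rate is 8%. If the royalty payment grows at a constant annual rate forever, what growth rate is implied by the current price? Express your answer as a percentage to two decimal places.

1.94%

P = D₁/(r−g) ⇒ g = r − D₁/P = 0.08 − £4,890.00/£80,682.10 = 0.019392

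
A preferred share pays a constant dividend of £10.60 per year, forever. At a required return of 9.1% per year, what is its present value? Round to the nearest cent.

Level perpetuity: PV = C / r = £10.60 / 0.091 = £116.48

£116.48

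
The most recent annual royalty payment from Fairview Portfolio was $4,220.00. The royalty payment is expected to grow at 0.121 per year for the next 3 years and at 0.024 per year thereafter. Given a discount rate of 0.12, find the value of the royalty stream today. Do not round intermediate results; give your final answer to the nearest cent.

$57816.63

D_1 = 4730.62000
D_2 = 5303.02502
D_3 = 5944.69105
Terminal value at year 3: TV = D_3×(1+g_2)/(r−g_2) = 6087.36363/0.096 = 63410.03784
P_0 = D_1/(1+r)^1 + D_2/(1+r)^2 + D_3/(1+r)^3 + TV/(1+r)^3
    = 4223.76786 + 4227.53908 + 4231.31367 + 45134.01245 = 57816.63305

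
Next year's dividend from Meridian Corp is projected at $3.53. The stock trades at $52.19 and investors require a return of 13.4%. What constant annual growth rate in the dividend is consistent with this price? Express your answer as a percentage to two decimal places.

P = D₁/(r−g) ⇒ g = r − D₁/P = 0.134 − $3.53/$52.19 = 0.066363

6.64%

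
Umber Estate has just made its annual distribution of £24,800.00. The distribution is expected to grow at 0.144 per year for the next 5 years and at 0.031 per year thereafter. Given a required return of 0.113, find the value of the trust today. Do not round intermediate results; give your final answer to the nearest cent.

£492480.33

D_1 = 28371.20000
D_2 = 32456.65280
D_3 = 37130.41080
D_4 = 42477.18996
D_5 = 48593.90531
Terminal value at year 5: TV = D_5×(1+g_2)/(r−g_2) = 50100.31638/0.082 = 610979.46802
P_0 = D_1/(1+r)^1 + D_2/(1+r)^2 + D_3/(1+r)^3 + D_4/(1+r)^4 + D_5/(1+r)^5 + TV/(1+r)^5
    = 25490.74573 + 26200.73056 + 26930.49036 + 27680.57589 + 28451.55330 + 357726.23718 = 492480.33301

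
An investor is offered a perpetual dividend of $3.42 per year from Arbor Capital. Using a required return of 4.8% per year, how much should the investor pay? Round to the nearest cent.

$71.25

Level perpetuity: PV = C / r = $3.42 / 0.048 = $71.25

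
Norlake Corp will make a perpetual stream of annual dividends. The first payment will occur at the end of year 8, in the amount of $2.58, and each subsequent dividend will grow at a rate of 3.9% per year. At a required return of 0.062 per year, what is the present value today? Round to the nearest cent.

$73.62

Value at end of year 7: C₁ / (r − g) = $2.58 / (0.062 − 0.039) = $112.1739
Discount to today: PV = $112.1739 / (1 + 0.062)^7 = $112.1739 / 1.523602 = $73.62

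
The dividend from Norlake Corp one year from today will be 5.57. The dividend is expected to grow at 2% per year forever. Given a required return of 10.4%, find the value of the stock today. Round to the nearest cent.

66.31

Growing perpetuity: P = D₁ / (r − g) = 5.5700 / (0.104 − 0.02) = 66.31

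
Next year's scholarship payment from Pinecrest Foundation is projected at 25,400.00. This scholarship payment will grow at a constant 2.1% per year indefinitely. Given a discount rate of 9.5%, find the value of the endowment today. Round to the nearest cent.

Growing perpetuity: P = D₁ / (r − g) = 25,400.0000 / (0.095 − 0.021) = 343,243.24

343243.24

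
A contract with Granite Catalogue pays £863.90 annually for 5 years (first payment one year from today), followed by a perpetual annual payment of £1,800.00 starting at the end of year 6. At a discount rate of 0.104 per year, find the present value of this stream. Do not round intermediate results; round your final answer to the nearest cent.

£13795.10

PV of 5-year annuity: £863.90 × [1 − (1+0.104)^−5] / 0.104 = 3241.66875
Perpetuity value at year 5: £1,800.00 / 0.104 = 17307.69231
PV of perpetuity: 17307.69231 / (1+0.104)^5 = 10553.43401
Total PV = 3241.66875 + 10553.43401 = 13795.10276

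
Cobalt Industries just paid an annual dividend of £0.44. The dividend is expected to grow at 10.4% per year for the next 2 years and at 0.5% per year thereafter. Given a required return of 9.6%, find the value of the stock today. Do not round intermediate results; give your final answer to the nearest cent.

D_1 = 0.48576
D_2 = 0.53628
Terminal value at year 2: TV = D_2×(1+g_2)/(r−g_2) = 0.53896/0.091 = 5.92264
P_0 = D_1/(1+r)^1 + D_2/(1+r)^2 + TV/(1+r)^2
    = 0.44321 + 0.44645 + 4.93054 = 5.82020

£5.82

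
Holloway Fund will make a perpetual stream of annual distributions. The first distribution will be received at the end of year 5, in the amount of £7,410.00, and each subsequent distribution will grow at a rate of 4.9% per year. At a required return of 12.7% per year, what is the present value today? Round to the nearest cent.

Value at end of year 4: C₁ / (r − g) = £7,410.00 / (0.127 − 0.049) = £95,000.0000
Discount to today: PV = £95,000.0000 / (1 + 0.127)^4 = £95,000.0000 / 1.613228 = £58,888.15

£58888.15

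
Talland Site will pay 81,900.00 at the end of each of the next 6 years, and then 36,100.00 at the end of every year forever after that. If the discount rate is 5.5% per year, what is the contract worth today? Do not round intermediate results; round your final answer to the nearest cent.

PV of 6-year annuity: 81,900.00 × [1 − (1+0.055)^−6] / 0.055 = 409133.93228
Perpetuity value at year 6: 36,100.00 / 0.055 = 656363.63636
PV of perpetuity: 656363.63636 / (1+0.055)^6 = 476024.99222
Total PV = 409133.93228 + 476024.99222 = 885158.92450

885158.92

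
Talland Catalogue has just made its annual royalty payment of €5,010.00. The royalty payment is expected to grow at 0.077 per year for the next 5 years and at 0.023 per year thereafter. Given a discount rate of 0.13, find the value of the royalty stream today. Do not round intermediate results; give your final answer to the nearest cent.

D_1 = 5395.77000
D_2 = 5811.24429
D_3 = 6258.71010
D_4 = 6740.63078
D_5 = 7259.65935
Terminal value at year 5: TV = D_5×(1+g_2)/(r−g_2) = 7426.63151/0.107 = 69407.77115
P_0 = D_1/(1+r)^1 + D_2/(1+r)^2 + D_3/(1+r)^3 + D_4/(1+r)^4 + D_5/(1+r)^5 + TV/(1+r)^5
    = 4775.01770 + 4551.05669 + 4337.60005 + 4134.15509 + 3940.25224 + 37671.75743 = 59409.83920

€59409.84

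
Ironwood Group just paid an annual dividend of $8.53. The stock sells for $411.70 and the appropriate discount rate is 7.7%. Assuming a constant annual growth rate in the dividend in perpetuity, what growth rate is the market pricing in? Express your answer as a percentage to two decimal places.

5.51%

P = D₀(1+g)/(r−g) ⇒ P(r−g) = D₀(1+g) ⇒ g(P+D₀) = P·r − D₀
g = (P·r − D₀)/(P + D₀) = ($411.70×0.077 − $8.53) / ($411.70 + $8.53) = 0.055139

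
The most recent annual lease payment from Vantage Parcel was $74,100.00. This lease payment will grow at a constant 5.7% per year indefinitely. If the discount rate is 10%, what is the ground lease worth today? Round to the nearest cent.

D₁ = D₀ × (1 + g) = $74,100.00 × 1.057 = $78,323.7000
Growing perpetuity: P = D₁ / (r − g) = $78,323.7000 / (0.1 − 0.057) = $1,821,481.40

$1821481.40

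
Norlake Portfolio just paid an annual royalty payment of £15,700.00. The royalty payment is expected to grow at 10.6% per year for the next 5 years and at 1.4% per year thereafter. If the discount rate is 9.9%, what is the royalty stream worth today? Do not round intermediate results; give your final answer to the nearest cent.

£273345.74

D_1 = 17364.20000
D_2 = 19204.80520
D_3 = 21240.51455
D_4 = 23492.00909
D_5 = 25982.16206
Terminal value at year 5: TV = D_5×(1+g_2)/(r−g_2) = 26345.91233/0.085 = 309951.90972
P_0 = D_1/(1+r)^1 + D_2/(1+r)^2 + D_3/(1+r)^3 + D_4/(1+r)^4 + D_5/(1+r)^5 + TV/(1+r)^5
    = 15800.00000 + 15900.63694 + 16001.91488 + 16103.83791 + 16206.41013 + 193332.93962 = 273345.73948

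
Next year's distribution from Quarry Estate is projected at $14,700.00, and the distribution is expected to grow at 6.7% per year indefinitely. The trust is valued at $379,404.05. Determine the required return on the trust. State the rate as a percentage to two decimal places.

P = D₁/(r − g) ⇒ r = D₁/P + g = $14,700.0000/$379,404.05 + 0.067 = 0.038745 + 0.067 = 0.105745

10.57%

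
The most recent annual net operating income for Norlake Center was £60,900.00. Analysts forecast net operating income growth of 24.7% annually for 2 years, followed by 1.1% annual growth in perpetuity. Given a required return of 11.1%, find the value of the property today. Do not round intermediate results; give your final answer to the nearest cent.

£920740.58

D_1 = 75942.30000
D_2 = 94700.04810
Terminal value at year 2: TV = D_2×(1+g_2)/(r−g_2) = 95741.74863/0.1 = 957417.48629
P_0 = D_1/(1+r)^1 + D_2/(1+r)^2 + TV/(1+r)^2
    = 68354.90549 + 76722.38267 + 775663.28880 = 920740.57696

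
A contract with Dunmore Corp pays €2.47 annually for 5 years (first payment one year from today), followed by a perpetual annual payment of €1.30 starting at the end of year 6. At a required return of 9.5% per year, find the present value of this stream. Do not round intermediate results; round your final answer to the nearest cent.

PV of 5-year annuity: €2.47 × [1 − (1+0.095)^−5] / 0.095 = 9.48408
Perpetuity value at year 5: €1.30 / 0.095 = 13.68421
PV of perpetuity: 13.68421 / (1+0.095)^5 = 8.69259
Total PV = 9.48408 + 8.69259 = 18.17667

€18.18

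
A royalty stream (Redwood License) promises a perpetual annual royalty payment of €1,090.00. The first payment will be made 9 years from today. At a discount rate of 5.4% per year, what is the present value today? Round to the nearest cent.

€13252.81

Value at end of year 8: C / r = €1,090.00 / 0.054 = €20,185.1852
Discount to today: PV = €20,185.1852 / (1 + 0.054)^8 = €20,185.1852 / 1.523088 = €13,252.81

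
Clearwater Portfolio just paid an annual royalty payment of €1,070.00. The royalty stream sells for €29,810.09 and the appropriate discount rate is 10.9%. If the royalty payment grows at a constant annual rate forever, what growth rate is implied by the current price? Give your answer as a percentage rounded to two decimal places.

P = D₀(1+g)/(r−g) ⇒ P(r−g) = D₀(1+g) ⇒ g(P+D₀) = P·r − D₀
g = (P·r − D₀)/(P + D₀) = (€29,810.09×0.109 − €1,070.00) / (€29,810.09 + €1,070.00) = 0.070573

7.06%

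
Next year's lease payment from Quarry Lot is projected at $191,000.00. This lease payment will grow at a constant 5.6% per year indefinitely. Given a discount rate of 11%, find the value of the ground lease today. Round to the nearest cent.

Growing perpetuity: P = D₁ / (r − g) = $191,000.0000 / (0.11 − 0.056) = $3,537,037.04

$3537037.04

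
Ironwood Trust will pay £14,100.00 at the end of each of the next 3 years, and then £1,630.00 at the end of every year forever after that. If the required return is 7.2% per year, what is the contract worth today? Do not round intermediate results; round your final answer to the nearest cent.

PV of 3-year annuity: £14,100.00 × [1 − (1+0.072)^−3] / 0.072 = 36868.06036
Perpetuity value at year 3: £1,630.00 / 0.072 = 22638.88889
PV of perpetuity: 22638.88889 / (1+0.072)^3 = 18376.83652
Total PV = 36868.06036 + 18376.83652 = 55244.89688

£55244.90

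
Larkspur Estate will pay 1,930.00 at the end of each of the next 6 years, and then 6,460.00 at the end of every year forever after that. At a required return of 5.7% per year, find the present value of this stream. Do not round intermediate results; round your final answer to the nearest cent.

90846.34

PV of 6-year annuity: 1,930.00 × [1 − (1+0.057)^−6] / 0.057 = 9580.55216
Perpetuity value at year 6: 6,460.00 / 0.057 = 113333.33333
PV of perpetuity: 113333.33333 / (1+0.057)^6 = 81265.78568
Total PV = 9580.55216 + 81265.78568 = 90846.33784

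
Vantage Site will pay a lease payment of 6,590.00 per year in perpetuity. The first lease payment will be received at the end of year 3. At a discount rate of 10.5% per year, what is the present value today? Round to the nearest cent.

Value at end of year 2: C / r = 6,590.00 / 0.105 = 62,761.9048
Discount to today: PV = 62,761.9048 / (1 + 0.105)^2 = 62,761.9048 / 1.221025 = 51,401.00

51401.00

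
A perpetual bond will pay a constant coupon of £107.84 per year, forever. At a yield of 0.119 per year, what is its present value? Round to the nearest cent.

Level perpetuity: PV = C / r = £107.84 / 0.119 = £906.22

£906.22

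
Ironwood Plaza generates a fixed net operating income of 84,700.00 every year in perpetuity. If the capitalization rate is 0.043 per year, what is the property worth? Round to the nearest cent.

Level perpetuity: PV = C / r = 84,700.00 / 0.043 = 1,969,767.44

1969767.44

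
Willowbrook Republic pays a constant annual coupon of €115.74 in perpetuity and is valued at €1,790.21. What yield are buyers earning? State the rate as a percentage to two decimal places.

6.47%

P = C/r ⇒ r = C/P = €115.74/€1,790.21 = 0.064652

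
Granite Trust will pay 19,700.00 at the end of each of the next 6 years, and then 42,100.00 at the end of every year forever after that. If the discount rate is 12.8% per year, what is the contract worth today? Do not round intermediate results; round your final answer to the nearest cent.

PV of 6-year annuity: 19,700.00 × [1 − (1+0.128)^−6] / 0.128 = 79192.30667
Perpetuity value at year 6: 42,100.00 / 0.128 = 328906.25000
PV of perpetuity: 328906.25000 / (1+0.128)^6 = 159667.86873
Total PV = 79192.30667 + 159667.86873 = 238860.17541

238860.18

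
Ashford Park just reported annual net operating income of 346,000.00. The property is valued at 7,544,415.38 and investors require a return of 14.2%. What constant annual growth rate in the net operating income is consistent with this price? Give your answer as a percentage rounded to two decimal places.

P = D₀(1+g)/(r−g) ⇒ P(r−g) = D₀(1+g) ⇒ g(P+D₀) = P·r − D₀
g = (P·r − D₀)/(P + D₀) = (7,544,415.38×0.142 − 346,000.00) / (7,544,415.38 + 346,000.00) = 0.091923

9.19%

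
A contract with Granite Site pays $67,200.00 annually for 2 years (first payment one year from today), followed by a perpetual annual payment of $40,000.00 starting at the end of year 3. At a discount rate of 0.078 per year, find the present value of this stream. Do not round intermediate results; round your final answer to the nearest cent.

PV of 2-year annuity: $67,200.00 × [1 − (1+0.078)^−2] / 0.078 = 120164.80736
Perpetuity value at year 2: $40,000.00 / 0.078 = 512820.51282
PV of perpetuity: 512820.51282 / (1+0.078)^2 = 441293.84177
Total PV = 120164.80736 + 441293.84177 = 561458.64913

$561458.65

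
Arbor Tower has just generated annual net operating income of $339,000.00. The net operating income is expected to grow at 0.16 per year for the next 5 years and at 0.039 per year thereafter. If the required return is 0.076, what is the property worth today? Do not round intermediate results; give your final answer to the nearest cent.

D_1 = 393240.00000
D_2 = 456158.40000
D_3 = 529143.74400
D_4 = 613806.74304
D_5 = 712015.82193
Terminal value at year 5: TV = D_5×(1+g_2)/(r−g_2) = 739784.43898/0.037 = 19994174.02653
P_0 = D_1/(1+r)^1 + D_2/(1+r)^2 + D_3/(1+r)^3 + D_4/(1+r)^4 + D_5/(1+r)^5 + TV/(1+r)^5
    = 365464.68401 + 393995.38425 + 424753.38823 + 457912.57467 + 493660.39649 + 13862517.62022 = 15998304.04788

$15998304.05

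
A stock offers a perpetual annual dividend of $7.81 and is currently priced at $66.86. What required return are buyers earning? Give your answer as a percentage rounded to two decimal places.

P = C/r ⇒ r = C/P = $7.81/$66.86 = 0.116811

11.68%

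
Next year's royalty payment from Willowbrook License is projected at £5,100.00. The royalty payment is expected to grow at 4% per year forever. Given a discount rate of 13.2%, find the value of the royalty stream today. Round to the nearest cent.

Growing perpetuity: P = D₁ / (r − g) = £5,100.0000 / (0.132 − 0.04) = £55,434.78

£55434.78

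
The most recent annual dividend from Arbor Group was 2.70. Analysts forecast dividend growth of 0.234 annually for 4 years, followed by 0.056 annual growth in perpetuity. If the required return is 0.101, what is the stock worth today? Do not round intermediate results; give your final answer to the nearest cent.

D_1 = 3.33180
D_2 = 4.11144
D_3 = 5.07352
D_4 = 6.26072
Terminal value at year 4: TV = D_4×(1+g_2)/(r−g_2) = 6.61132/0.045 = 146.91827
P_0 = D_1/(1+r)^1 + D_2/(1+r)^2 + D_3/(1+r)^3 + D_4/(1+r)^4 + TV/(1+r)^4
    = 3.02616 + 3.39172 + 3.80143 + 4.26064 + 99.98308 = 114.46303

114.46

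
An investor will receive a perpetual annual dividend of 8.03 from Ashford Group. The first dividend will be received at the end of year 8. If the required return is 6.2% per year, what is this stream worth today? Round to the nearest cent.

Value at end of year 7: C / r = 8.03 / 0.062 = 129.5161
Discount to today: PV = 129.5161 / (1 + 0.062)^7 = 129.5161 / 1.523602 = 85.01

85.01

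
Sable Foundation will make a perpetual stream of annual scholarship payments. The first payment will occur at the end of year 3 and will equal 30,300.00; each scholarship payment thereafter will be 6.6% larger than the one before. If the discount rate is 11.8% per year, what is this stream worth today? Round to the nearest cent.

466182.19

Value at end of year 2: C₁ / (r − g) = 30,300.00 / (0.118 − 0.066) = 582,692.3077
Discount to today: PV = 582,692.3077 / (1 + 0.118)^2 = 582,692.3077 / 1.249924 = 466,182.19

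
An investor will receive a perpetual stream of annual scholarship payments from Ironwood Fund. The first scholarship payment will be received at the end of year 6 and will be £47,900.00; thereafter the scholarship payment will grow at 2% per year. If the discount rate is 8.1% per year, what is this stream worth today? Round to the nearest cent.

Value at end of year 5: C₁ / (r − g) = £47,900.00 / (0.081 − 0.02) = £785,245.9016
Discount to today: PV = £785,245.9016 / (1 + 0.081)^5 = £785,245.9016 / 1.476143 = £531,957.83

£531957.83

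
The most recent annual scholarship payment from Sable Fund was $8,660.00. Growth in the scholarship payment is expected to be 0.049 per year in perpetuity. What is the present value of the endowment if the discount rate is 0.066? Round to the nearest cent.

D₁ = D₀ × (1 + g) = $8,660.00 × 1.049 = $9,084.3400
Growing perpetuity: P = D₁ / (r − g) = $9,084.3400 / (0.066 − 0.049) = $534,372.94

$534372.94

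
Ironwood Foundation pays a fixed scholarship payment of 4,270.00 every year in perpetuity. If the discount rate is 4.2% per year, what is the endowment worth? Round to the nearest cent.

Level perpetuity: PV = C / r = 4,270.00 / 0.042 = 101,666.67

101666.67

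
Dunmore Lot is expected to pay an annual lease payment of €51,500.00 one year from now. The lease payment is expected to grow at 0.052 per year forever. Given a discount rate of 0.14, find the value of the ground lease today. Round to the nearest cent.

€585227.27

Growing perpetuity: P = D₁ / (r − g) = €51,500.0000 / (0.14 − 0.052) = €585,227.27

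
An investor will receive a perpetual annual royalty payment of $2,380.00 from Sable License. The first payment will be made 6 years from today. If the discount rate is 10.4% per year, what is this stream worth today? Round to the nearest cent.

$13953.98

Value at end of year 5: C / r = $2,380.00 / 0.104 = $22,884.6154
Discount to today: PV = $22,884.6154 / (1 + 0.104)^5 = $22,884.6154 / 1.640006 = $13,953.98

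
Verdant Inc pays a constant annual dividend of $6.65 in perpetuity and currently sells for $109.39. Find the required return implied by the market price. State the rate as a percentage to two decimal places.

P = C/r ⇒ r = C/P = $6.65/$109.39 = 0.060792

6.08%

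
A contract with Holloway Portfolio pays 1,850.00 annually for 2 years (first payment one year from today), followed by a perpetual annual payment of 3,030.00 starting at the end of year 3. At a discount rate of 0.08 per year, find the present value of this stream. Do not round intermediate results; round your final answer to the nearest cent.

PV of 2-year annuity: 1,850.00 × [1 − (1+0.08)^−2] / 0.08 = 3299.03978
Perpetuity value at year 2: 3,030.00 / 0.08 = 37875.00000
PV of perpetuity: 37875.00000 / (1+0.08)^2 = 32471.70782
Total PV = 3299.03978 + 32471.70782 = 35770.74760

35770.75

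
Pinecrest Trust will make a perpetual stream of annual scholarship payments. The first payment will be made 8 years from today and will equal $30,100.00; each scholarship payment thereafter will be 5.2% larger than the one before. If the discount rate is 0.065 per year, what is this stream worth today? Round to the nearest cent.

Value at end of year 7: C₁ / (r − g) = $30,100.00 / (0.065 − 0.052) = $2,315,384.6154
Discount to today: PV = $2,315,384.6154 / (1 + 0.065)^7 = $2,315,384.6154 / 1.553987 = $1,489,964.39

$1489964.39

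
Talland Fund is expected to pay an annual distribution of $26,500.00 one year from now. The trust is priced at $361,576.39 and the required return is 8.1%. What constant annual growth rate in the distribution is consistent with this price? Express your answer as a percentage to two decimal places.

0.77%

P = D₁/(r−g) ⇒ g = r − D₁/P = 0.081 − $26,500.00/$361,576.39 = 0.007710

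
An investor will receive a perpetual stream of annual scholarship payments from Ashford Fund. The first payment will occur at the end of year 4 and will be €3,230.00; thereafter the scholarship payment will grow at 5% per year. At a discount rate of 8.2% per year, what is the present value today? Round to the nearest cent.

€79683.93

Value at end of year 3: C₁ / (r − g) = €3,230.00 / (0.082 − 0.05) = €100,937.5000
Discount to today: PV = €100,937.5000 / (1 + 0.082)^3 = €100,937.5000 / 1.266723 = €79,683.93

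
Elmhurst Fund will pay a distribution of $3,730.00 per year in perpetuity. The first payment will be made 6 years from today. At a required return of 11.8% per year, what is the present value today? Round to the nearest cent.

$18097.47

Value at end of year 5: C / r = $3,730.00 / 0.118 = $31,610.1695
Discount to today: PV = $31,610.1695 / (1 + 0.118)^5 = $31,610.1695 / 1.746663 = $18,097.47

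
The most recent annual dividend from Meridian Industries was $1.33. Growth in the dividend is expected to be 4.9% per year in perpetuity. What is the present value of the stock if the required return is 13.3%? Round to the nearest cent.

$16.61

D₁ = D₀ × (1 + g) = $1.33 × 1.049 = $1.3952
Growing perpetuity: P = D₁ / (r − g) = $1.3952 / (0.133 − 0.049) = $16.61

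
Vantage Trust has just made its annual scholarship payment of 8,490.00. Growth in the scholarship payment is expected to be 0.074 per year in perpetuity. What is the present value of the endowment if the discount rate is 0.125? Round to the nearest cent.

D₁ = D₀ × (1 + g) = 8,490.00 × 1.074 = 9,118.2600
Growing perpetuity: P = D₁ / (r − g) = 9,118.2600 / (0.125 − 0.074) = 178,789.41

178789.41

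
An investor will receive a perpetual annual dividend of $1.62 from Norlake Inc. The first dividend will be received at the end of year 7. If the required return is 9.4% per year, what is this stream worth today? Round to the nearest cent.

$10.05

Value at end of year 6: C / r = $1.62 / 0.094 = $17.2340
Discount to today: PV = $17.2340 / (1 + 0.094)^6 = $17.2340 / 1.714368 = $10.05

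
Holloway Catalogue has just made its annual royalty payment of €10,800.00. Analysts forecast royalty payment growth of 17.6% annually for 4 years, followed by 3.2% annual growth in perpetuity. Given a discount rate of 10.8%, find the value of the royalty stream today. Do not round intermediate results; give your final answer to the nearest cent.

D_1 = 12700.80000
D_2 = 14936.14080
D_3 = 17564.90158
D_4 = 20656.32426
Terminal value at year 4: TV = D_4×(1+g_2)/(r−g_2) = 21317.32664/0.076 = 280491.13994
P_0 = D_1/(1+r)^1 + D_2/(1+r)^2 + D_3/(1+r)^3 + D_4/(1+r)^4 + TV/(1+r)^4
    = 11462.81588 + 12166.31000 + 12912.97884 + 13705.47213 + 186105.88473 = 236353.46159

€236353.46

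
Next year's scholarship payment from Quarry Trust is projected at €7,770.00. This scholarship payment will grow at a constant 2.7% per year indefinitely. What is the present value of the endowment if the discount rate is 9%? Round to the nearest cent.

€123333.33

Growing perpetuity: P = D₁ / (r − g) = €7,770.0000 / (0.09 − 0.027) = €123,333.33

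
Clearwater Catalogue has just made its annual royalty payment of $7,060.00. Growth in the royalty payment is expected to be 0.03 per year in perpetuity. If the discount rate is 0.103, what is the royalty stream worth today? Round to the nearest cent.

D₁ = D₀ × (1 + g) = $7,060.00 × 1.03 = $7,271.8000
Growing perpetuity: P = D₁ / (r − g) = $7,271.8000 / (0.103 − 0.03) = $99,613.70

$99613.70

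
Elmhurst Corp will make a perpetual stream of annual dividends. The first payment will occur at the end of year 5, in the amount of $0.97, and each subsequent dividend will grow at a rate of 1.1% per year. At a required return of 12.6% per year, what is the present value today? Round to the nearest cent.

$5.25

Value at end of year 4: C₁ / (r − g) = $0.97 / (0.126 − 0.011) = $8.4348
Discount to today: PV = $8.4348 / (1 + 0.126)^4 = $8.4348 / 1.607510 = $5.25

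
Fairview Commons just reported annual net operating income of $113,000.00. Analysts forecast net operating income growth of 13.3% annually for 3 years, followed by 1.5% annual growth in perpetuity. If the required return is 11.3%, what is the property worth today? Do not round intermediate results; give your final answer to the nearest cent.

D_1 = 128029.00000
D_2 = 145056.85700
D_3 = 164349.41898
Terminal value at year 3: TV = D_3×(1+g_2)/(r−g_2) = 166814.66027/0.098 = 1702190.41087
P_0 = D_1/(1+r)^1 + D_2/(1+r)^2 + D_3/(1+r)^3 + TV/(1+r)^3
    = 115030.54807 + 117097.58397 + 119201.76338 + 1234589.69214 = 1585919.58756

$1585919.59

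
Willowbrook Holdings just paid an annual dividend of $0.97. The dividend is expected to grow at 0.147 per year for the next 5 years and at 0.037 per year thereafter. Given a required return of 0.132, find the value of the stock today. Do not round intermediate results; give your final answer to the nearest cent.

$16.35

D_1 = 1.11259
D_2 = 1.27614
D_3 = 1.46373
D_4 = 1.67890
D_5 = 1.92570
Terminal value at year 5: TV = D_5×(1+g_2)/(r−g_2) = 1.99695/0.095 = 21.02055
P_0 = D_1/(1+r)^1 + D_2/(1+r)^2 + D_3/(1+r)^3 + D_4/(1+r)^4 + D_5/(1+r)^5 + TV/(1+r)^5
    = 0.98285 + 0.99588 + 1.00907 + 1.02244 + 1.03599 + 11.30868 = 16.35492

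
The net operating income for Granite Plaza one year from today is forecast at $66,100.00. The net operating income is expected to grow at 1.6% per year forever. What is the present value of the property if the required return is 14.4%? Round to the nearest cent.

Growing perpetuity: P = D₁ / (r − g) = $66,100.0000 / (0.144 − 0.016) = $516,406.25

$516406.25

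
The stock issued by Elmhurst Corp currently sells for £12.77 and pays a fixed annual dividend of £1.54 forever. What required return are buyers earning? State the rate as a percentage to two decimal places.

P = C/r ⇒ r = C/P = £1.54/£12.77 = 0.120595

12.06%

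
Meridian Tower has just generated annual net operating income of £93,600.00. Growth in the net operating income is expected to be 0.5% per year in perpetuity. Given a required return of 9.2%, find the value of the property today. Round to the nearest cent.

£1081241.38

D₁ = D₀ × (1 + g) = £93,600.00 × 1.005 = £94,068.0000
Growing perpetuity: P = D₁ / (r − g) = £94,068.0000 / (0.092 − 0.005) = £1,081,241.38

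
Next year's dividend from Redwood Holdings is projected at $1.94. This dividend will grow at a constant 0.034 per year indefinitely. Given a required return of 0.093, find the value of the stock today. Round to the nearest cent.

$32.88

Growing perpetuity: P = D₁ / (r − g) = $1.9400 / (0.093 − 0.034) = $32.88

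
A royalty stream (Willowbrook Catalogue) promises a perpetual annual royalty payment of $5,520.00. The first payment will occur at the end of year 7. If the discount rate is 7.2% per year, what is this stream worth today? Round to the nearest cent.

$50517.04

Value at end of year 6: C / r = $5,520.00 / 0.072 = $76,666.6667
Discount to today: PV = $76,666.6667 / (1 + 0.072)^6 = $76,666.6667 / 1.517640 = $50,517.04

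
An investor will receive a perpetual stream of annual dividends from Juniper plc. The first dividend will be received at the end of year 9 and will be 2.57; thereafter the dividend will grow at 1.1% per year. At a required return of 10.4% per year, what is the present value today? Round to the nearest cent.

12.52

Value at end of year 8: C₁ / (r − g) = 2.57 / (0.104 − 0.011) = 27.6344
Discount to today: PV = 27.6344 / (1 + 0.104)^8 = 27.6344 / 2.206747 = 12.52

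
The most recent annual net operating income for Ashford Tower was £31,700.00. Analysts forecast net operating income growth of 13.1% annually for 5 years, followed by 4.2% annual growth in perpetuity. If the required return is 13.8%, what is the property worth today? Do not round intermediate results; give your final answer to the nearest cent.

D_1 = 35852.70000
D_2 = 40549.40370
D_3 = 45861.37558
D_4 = 51869.21579
D_5 = 58664.08305
Terminal value at year 5: TV = D_5×(1+g_2)/(r−g_2) = 61127.97454/0.096 = 636749.73482
P_0 = D_1/(1+r)^1 + D_2/(1+r)^2 + D_3/(1+r)^3 + D_4/(1+r)^4 + D_5/(1+r)^5 + TV/(1+r)^5
    = 31505.00879 + 31311.21699 + 31118.61724 + 30927.20220 + 30736.96457 + 333624.13630 = 489223.14609

£489223.15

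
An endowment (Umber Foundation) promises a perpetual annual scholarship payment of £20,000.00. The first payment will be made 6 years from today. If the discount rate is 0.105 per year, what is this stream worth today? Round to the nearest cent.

£115619.03

Value at end of year 5: C / r = £20,000.00 / 0.105 = £190,476.1905
Discount to today: PV = £190,476.1905 / (1 + 0.105)^5 = £190,476.1905 / 1.647447 = £115,619.03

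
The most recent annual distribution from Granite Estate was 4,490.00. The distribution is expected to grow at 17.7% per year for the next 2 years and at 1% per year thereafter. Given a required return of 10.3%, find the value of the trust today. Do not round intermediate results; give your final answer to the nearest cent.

65428.67

D_1 = 5284.73000
D_2 = 6220.12721
Terminal value at year 2: TV = D_2×(1+g_2)/(r−g_2) = 6282.32848/0.093 = 67551.91916
P_0 = D_1/(1+r)^1 + D_2/(1+r)^2 + TV/(1+r)^2
    = 4791.23300 + 5112.67565 + 55524.75706 = 65428.66571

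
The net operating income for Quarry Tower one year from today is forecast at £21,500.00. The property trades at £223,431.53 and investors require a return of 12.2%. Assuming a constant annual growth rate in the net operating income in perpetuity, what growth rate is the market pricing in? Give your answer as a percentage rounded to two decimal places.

2.58%

P = D₁/(r−g) ⇒ g = r − D₁/P = 0.122 − £21,500.00/£223,431.53 = 0.025774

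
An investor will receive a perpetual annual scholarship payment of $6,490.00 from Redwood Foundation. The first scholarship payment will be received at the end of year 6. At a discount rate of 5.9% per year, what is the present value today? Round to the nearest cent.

Value at end of year 5: C / r = $6,490.00 / 0.059 = $110,000.0000
Discount to today: PV = $110,000.0000 / (1 + 0.059)^5 = $110,000.0000 / 1.331925 = $82,587.23

$82587.23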